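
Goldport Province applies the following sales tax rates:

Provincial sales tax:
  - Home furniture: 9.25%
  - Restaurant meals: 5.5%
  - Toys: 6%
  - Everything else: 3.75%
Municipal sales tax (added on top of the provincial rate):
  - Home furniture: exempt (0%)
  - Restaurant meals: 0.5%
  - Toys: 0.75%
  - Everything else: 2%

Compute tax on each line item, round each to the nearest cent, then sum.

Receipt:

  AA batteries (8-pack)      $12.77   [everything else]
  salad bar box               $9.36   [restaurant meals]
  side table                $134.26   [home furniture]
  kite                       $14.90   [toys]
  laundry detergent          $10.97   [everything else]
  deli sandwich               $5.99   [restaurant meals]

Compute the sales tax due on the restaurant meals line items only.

Salad bar box $9.36: restaurant meals → 5.5% + 0.5% municipal = 6% → $0.56
Deli sandwich $5.99: restaurant meals → 5.5% + 0.5% municipal = 6% → $0.36
Tax on restaurant meals = $0.56 + $0.36 = $0.92

$0.92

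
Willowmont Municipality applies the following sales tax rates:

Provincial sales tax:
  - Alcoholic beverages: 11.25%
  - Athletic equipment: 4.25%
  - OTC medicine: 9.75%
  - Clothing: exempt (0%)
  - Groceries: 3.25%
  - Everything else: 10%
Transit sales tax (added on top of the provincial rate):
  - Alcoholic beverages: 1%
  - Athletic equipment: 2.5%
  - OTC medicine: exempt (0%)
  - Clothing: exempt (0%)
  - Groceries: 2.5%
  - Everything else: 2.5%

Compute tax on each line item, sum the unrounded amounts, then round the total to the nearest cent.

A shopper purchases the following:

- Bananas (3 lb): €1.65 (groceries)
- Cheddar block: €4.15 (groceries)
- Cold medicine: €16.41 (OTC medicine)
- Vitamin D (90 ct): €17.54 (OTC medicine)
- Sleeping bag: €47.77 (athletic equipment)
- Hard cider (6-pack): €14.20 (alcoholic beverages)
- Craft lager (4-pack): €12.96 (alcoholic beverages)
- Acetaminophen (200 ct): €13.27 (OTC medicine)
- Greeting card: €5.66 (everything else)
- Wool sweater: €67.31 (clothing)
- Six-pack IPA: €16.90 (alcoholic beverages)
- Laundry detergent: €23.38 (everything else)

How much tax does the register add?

€17.19

Bananas (3 lb) €1.65: groceries → 3.25% + 2.5% transit = 5.75% → €0.094875
Cheddar block €4.15: groceries → 3.25% + 2.5% transit = 5.75% → €0.238625
Cold medicine €16.41: OTC medicine → 9.75% + 0% transit = 9.75% → €1.599975
Vitamin D (90 ct) €17.54: OTC medicine → 9.75% + 0% transit = 9.75% → €1.71015
Sleeping bag €47.77: athletic equipment → 4.25% + 2.5% transit = 6.75% → €3.224475
Hard cider (6-pack) €14.20: alcoholic beverages → 11.25% + 1% transit = 12.25% → €1.7395
Craft lager (4-pack) €12.96: alcoholic beverages → 11.25% + 1% transit = 12.25% → €1.5876
Acetaminophen (200 ct) €13.27: OTC medicine → 9.75% + 0% transit = 9.75% → €1.293825
Greeting card €5.66: everything else → 10% + 2.5% transit = 12.5% → €0.7075
Wool sweater €67.31: clothing → 0% + 0% transit = 0% → €0.00
Six-pack IPA €16.90: alcoholic beverages → 11.25% + 1% transit = 12.25% → €2.07025
Laundry detergent €23.38: everything else → 10% + 2.5% transit = 12.5% → €2.9225
Unrounded tax sum = €17.189275 → €17.19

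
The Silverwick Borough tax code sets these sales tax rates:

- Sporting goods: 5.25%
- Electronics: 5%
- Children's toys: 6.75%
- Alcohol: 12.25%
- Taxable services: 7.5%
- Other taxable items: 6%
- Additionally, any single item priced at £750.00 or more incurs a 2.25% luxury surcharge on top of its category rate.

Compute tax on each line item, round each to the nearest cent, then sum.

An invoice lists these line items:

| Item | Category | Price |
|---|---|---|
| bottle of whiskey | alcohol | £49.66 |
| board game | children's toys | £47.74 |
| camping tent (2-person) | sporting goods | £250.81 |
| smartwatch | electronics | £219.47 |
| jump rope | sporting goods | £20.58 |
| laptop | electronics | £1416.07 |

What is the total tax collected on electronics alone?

Smartwatch £219.47: electronics → 5% → £10.97
Laptop £1416.07: electronics → 5% + 2.25% surcharge = 7.25% → £102.67
Tax on electronics = £10.97 + £102.67 = £113.64

£113.64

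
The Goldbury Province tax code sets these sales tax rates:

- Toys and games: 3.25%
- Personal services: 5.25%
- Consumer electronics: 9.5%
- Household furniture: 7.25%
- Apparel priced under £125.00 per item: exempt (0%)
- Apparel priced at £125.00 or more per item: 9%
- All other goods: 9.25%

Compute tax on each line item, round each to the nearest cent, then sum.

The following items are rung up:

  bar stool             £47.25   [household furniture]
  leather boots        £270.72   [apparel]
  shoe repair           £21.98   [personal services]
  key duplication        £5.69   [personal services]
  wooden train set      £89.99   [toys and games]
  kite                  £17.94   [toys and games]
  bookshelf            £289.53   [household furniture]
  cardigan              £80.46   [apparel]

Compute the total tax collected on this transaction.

£53.73

Bar stool £47.25: household furniture → 7.25% → £3.43
Leather boots £270.72: apparel, £125.00 or more → 9% → £24.36
Shoe repair £21.98: personal services → 5.25% → £1.15
Key duplication £5.69: personal services → 5.25% → £0.30
Wooden train set £89.99: toys and games → 3.25% → £2.92
Kite £17.94: toys and games → 3.25% → £0.58
Bookshelf £289.53: household furniture → 7.25% → £20.99
Cardigan £80.46: apparel, under £125.00 → 0% → £0.00
Total tax = £3.43 + £24.36 + £1.15 + £0.30 + £2.92 + £0.58 + £20.99 = £53.73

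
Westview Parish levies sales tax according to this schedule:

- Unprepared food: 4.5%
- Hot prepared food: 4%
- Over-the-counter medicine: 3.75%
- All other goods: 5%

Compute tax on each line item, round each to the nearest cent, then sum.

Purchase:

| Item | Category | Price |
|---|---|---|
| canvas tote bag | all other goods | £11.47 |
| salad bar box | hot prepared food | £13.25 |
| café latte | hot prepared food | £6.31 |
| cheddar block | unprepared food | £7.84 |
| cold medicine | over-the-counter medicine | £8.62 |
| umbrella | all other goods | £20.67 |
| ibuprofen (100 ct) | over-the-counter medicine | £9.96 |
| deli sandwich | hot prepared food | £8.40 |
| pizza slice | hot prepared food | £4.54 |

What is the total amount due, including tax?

Canvas tote bag £11.47: all other goods → 5% → £0.57
Salad bar box £13.25: hot prepared food → 4% → £0.53
Café latte £6.31: hot prepared food → 4% → £0.25
Cheddar block £7.84: unprepared food → 4.5% → £0.35
Cold medicine £8.62: over-the-counter medicine → 3.75% → £0.32
Umbrella £20.67: all other goods → 5% → £1.03
Ibuprofen (100 ct) £9.96: over-the-counter medicine → 3.75% → £0.37
Deli sandwich £8.40: hot prepared food → 4% → £0.34
Pizza slice £4.54: hot prepared food → 4% → £0.18
Subtotal = £91.06; tax = £3.94; total due = £95.00

£95.00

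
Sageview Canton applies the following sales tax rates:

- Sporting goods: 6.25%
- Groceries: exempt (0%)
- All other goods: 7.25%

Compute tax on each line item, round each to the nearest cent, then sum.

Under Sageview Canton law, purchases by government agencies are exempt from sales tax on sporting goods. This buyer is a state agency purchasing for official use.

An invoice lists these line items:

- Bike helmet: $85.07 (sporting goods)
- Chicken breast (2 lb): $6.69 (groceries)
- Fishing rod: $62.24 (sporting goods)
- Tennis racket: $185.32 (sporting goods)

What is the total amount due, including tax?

$339.32

Bike helmet $85.07: sporting goods, buyer-exempt → 0% → $0.00
Chicken breast (2 lb) $6.69: groceries → 0% → $0.00
Fishing rod $62.24: sporting goods, buyer-exempt → 0% → $0.00
Tennis racket $185.32: sporting goods, buyer-exempt → 0% → $0.00
Subtotal = $339.32; tax = $0.00; total due = $339.32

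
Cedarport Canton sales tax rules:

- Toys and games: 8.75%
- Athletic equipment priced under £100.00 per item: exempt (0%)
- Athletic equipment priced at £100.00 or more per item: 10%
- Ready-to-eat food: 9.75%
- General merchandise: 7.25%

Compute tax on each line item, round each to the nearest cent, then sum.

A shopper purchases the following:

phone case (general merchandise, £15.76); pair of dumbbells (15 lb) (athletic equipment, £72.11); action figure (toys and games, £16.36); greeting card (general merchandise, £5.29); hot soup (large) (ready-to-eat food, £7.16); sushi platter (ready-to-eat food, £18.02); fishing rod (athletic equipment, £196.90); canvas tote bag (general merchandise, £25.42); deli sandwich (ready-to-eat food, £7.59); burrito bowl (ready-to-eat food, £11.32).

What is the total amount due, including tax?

Phone case £15.76: general merchandise → 7.25% → £1.14
Pair of dumbbells (15 lb) £72.11: athletic equipment, under £100.00 → 0% → £0.00
Action figure £16.36: toys and games → 8.75% → £1.43
Greeting card £5.29: general merchandise → 7.25% → £0.38
Hot soup (large) £7.16: ready-to-eat food → 9.75% → £0.70
Sushi platter £18.02: ready-to-eat food → 9.75% → £1.76
Fishing rod £196.90: athletic equipment, £100.00 or more → 10% → £19.69
Canvas tote bag £25.42: general merchandise → 7.25% → £1.84
Deli sandwich £7.59: ready-to-eat food → 9.75% → £0.74
Burrito bowl £11.32: ready-to-eat food → 9.75% → £1.10
Subtotal = £375.93; tax = £28.78; total due = £404.71

£404.71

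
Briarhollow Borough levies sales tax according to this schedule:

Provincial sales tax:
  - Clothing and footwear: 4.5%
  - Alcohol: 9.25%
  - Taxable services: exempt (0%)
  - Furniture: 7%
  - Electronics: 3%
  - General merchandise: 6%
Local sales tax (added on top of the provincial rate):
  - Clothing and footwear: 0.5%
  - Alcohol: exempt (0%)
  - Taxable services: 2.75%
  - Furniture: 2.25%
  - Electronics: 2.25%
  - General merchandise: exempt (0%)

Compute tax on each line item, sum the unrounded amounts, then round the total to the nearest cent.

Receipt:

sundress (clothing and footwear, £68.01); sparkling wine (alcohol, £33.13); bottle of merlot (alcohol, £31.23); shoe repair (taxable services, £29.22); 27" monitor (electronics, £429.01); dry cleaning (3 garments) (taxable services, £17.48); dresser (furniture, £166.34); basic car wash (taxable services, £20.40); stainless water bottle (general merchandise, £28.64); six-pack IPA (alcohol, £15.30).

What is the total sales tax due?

£52.24

Sundress £68.01: clothing and footwear → 4.5% + 0.5% local = 5% → £3.4005
Sparkling wine £33.13: alcohol → 9.25% + 0% local = 9.25% → £3.064525
Bottle of merlot £31.23: alcohol → 9.25% + 0% local = 9.25% → £2.888775
Shoe repair £29.22: taxable services → 0% + 2.75% local = 2.75% → £0.80355
27" monitor £429.01: electronics → 3% + 2.25% local = 5.25% → £22.523025
Dry cleaning (3 garments) £17.48: taxable services → 0% + 2.75% local = 2.75% → £0.4807
Dresser £166.34: furniture → 7% + 2.25% local = 9.25% → £15.38645
Basic car wash £20.40: taxable services → 0% + 2.75% local = 2.75% → £0.561
Stainless water bottle £28.64: general merchandise → 6% + 0% local = 6% → £1.7184
Six-pack IPA £15.30: alcohol → 9.25% + 0% local = 9.25% → £1.41525
Unrounded tax sum = £52.242175 → £52.24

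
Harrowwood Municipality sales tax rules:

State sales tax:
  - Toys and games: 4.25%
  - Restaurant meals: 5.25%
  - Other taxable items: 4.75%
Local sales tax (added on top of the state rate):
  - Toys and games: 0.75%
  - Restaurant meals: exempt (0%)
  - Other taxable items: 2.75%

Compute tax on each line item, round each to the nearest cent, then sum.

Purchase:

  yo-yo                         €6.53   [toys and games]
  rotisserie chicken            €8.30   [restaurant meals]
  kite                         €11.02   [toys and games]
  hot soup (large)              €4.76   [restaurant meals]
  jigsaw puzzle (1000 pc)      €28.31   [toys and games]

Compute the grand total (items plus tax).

€61.91

Yo-yo €6.53: toys and games → 4.25% + 0.75% local = 5% → €0.33
Rotisserie chicken €8.30: restaurant meals → 5.25% + 0% local = 5.25% → €0.44
Kite €11.02: toys and games → 4.25% + 0.75% local = 5% → €0.55
Hot soup (large) €4.76: restaurant meals → 5.25% + 0% local = 5.25% → €0.25
Jigsaw puzzle (1000 pc) €28.31: toys and games → 4.25% + 0.75% local = 5% → €1.42
Subtotal = €58.92; tax = €2.99; total due = €61.91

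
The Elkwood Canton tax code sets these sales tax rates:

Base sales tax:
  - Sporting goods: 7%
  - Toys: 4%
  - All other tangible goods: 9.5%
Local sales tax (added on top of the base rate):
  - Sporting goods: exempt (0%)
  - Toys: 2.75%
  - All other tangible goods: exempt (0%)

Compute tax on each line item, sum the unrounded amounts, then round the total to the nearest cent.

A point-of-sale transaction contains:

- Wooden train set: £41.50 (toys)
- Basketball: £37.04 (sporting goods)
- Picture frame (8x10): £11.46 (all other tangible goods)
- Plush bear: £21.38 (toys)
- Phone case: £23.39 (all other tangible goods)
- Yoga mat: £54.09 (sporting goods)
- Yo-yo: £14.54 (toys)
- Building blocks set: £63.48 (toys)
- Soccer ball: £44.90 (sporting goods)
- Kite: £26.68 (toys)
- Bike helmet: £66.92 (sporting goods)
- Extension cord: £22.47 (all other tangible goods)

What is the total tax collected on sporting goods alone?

£14.21

Basketball £37.04: sporting goods → 7% + 0% local = 7% → £2.5928
Yoga mat £54.09: sporting goods → 7% + 0% local = 7% → £3.7863
Soccer ball £44.90: sporting goods → 7% + 0% local = 7% → £3.143
Bike helmet £66.92: sporting goods → 7% + 0% local = 7% → £4.6844
Tax on sporting goods: unrounded sum = £14.2065 → £14.21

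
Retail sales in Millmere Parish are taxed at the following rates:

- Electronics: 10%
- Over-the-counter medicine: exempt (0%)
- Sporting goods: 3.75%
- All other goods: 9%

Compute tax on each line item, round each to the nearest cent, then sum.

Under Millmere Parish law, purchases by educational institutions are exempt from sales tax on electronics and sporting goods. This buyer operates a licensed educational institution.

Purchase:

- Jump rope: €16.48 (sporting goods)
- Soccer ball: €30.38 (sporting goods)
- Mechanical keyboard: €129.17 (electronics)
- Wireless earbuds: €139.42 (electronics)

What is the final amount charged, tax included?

Jump rope €16.48: sporting goods, buyer-exempt → 0% → €0.00
Soccer ball €30.38: sporting goods, buyer-exempt → 0% → €0.00
Mechanical keyboard €129.17: electronics, buyer-exempt → 0% → €0.00
Wireless earbuds €139.42: electronics, buyer-exempt → 0% → €0.00
Subtotal = €315.45; tax = €0.00; total due = €315.45

€315.45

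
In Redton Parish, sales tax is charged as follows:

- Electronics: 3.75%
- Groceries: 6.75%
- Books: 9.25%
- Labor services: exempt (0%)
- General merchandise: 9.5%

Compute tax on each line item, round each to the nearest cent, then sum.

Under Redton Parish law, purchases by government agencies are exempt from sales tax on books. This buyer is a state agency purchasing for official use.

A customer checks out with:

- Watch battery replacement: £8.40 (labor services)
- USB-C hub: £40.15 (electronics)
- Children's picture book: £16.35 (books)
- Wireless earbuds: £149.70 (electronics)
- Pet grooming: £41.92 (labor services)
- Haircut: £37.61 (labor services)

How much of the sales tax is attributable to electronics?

£7.12

USB-C hub £40.15: electronics → 3.75% → £1.51
Wireless earbuds £149.70: electronics → 3.75% → £5.61
Tax on electronics = £1.51 + £5.61 = £7.12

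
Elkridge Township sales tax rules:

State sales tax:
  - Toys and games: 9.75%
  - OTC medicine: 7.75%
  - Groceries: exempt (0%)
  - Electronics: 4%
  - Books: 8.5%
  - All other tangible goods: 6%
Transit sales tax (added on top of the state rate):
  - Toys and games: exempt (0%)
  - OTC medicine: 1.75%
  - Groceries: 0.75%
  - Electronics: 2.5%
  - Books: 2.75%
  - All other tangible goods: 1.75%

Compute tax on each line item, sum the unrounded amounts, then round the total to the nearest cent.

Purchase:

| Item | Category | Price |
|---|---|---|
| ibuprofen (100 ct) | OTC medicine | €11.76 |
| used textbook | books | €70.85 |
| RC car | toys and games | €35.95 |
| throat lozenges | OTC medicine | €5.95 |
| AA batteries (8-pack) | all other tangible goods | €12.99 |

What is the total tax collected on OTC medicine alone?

€1.68

Ibuprofen (100 ct) €11.76: OTC medicine → 7.75% + 1.75% transit = 9.5% → €1.1172
Throat lozenges €5.95: OTC medicine → 7.75% + 1.75% transit = 9.5% → €0.56525
Tax on OTC medicine: unrounded sum = €1.68245 → €1.68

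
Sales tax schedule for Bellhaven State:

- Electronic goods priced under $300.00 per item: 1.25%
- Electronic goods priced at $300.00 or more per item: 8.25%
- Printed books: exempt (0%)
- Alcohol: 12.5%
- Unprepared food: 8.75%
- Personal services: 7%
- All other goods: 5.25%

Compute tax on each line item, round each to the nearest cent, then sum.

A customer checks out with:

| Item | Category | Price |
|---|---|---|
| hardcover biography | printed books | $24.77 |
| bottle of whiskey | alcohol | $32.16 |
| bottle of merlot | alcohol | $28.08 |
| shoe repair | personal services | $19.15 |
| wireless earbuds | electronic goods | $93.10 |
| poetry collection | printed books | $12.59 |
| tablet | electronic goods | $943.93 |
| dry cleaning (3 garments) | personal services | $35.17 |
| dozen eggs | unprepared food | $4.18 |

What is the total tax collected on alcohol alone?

Bottle of whiskey $32.16: alcohol → 12.5% → $4.02
Bottle of merlot $28.08: alcohol → 12.5% → $3.51
Tax on alcohol = $4.02 + $3.51 = $7.53

$7.53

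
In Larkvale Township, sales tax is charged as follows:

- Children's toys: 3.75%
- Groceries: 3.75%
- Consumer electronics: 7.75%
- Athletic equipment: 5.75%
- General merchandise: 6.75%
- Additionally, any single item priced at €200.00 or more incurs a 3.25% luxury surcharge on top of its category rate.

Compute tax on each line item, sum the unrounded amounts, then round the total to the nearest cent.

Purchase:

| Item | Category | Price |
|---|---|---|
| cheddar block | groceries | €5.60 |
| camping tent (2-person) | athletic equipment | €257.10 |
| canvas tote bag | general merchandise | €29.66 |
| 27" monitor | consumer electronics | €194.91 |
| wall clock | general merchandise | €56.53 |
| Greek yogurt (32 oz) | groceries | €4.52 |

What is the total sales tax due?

€44.44

Cheddar block €5.60: groceries → 3.75% → €0.21
Camping tent (2-person) €257.10: athletic equipment → 5.75% + 3.25% surcharge = 9% → €23.139
Canvas tote bag €29.66: general merchandise → 6.75% → €2.00205
27" monitor €194.91: consumer electronics → 7.75% → €15.105525
Wall clock €56.53: general merchandise → 6.75% → €3.815775
Greek yogurt (32 oz) €4.52: groceries → 3.75% → €0.1695
Unrounded tax sum = €44.44185 → €44.44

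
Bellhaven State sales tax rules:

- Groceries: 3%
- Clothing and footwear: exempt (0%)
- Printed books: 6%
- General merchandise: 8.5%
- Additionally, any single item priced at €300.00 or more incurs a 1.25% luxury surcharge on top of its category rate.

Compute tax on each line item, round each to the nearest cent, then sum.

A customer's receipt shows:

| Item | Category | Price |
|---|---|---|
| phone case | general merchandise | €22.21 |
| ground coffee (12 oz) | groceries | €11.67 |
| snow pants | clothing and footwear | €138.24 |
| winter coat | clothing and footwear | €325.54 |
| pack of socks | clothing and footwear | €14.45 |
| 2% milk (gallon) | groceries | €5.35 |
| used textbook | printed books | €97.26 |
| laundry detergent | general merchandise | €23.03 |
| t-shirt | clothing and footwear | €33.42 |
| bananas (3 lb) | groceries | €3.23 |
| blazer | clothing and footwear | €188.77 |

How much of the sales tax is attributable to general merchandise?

€3.85

Phone case €22.21: general merchandise → 8.5% → €1.89
Laundry detergent €23.03: general merchandise → 8.5% → €1.96
Tax on general merchandise = €1.89 + €1.96 = €3.85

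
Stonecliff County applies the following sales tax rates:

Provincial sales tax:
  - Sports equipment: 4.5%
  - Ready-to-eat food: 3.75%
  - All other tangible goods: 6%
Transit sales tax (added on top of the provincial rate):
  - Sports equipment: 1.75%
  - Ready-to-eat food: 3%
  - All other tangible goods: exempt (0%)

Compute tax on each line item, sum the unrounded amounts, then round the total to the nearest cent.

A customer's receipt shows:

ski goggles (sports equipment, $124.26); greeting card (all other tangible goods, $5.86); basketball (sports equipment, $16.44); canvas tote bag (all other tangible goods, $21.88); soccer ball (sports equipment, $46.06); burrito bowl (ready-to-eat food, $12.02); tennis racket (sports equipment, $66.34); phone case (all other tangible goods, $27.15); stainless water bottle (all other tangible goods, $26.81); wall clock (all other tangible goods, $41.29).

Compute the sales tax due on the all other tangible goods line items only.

Greeting card $5.86: all other tangible goods → 6% + 0% transit = 6% → $0.3516
Canvas tote bag $21.88: all other tangible goods → 6% + 0% transit = 6% → $1.3128
Phone case $27.15: all other tangible goods → 6% + 0% transit = 6% → $1.629
Stainless water bottle $26.81: all other tangible goods → 6% + 0% transit = 6% → $1.6086
Wall clock $41.29: all other tangible goods → 6% + 0% transit = 6% → $2.4774
Tax on all other tangible goods: unrounded sum = $7.3794 → $7.38

$7.38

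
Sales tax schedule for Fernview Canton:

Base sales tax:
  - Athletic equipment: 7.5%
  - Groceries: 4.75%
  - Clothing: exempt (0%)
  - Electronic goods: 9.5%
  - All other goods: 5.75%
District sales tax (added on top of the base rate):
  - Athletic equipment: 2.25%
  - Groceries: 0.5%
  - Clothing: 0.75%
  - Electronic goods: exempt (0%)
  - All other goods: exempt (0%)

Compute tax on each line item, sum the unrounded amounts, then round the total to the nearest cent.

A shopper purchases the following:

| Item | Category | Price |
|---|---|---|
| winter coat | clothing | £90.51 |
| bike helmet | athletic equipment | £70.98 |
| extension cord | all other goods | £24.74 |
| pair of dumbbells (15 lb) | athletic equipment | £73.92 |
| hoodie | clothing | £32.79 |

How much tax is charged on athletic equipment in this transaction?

Bike helmet £70.98: athletic equipment → 7.5% + 2.25% district = 9.75% → £6.92055
Pair of dumbbells (15 lb) £73.92: athletic equipment → 7.5% + 2.25% district = 9.75% → £7.2072
Tax on athletic equipment: unrounded sum = £14.12775 → £14.13

£14.13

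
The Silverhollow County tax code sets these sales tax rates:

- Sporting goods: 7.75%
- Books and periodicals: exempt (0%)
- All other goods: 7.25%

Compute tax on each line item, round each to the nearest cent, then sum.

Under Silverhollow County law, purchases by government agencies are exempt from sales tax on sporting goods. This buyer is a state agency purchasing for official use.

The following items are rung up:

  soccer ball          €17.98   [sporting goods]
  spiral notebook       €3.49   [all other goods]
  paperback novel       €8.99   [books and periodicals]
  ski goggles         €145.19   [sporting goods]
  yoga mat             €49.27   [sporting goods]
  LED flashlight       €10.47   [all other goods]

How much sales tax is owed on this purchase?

€1.01

Soccer ball €17.98: sporting goods, buyer-exempt → 0% → €0.00
Spiral notebook €3.49: all other goods → 7.25% → €0.25
Paperback novel €8.99: books and periodicals → 0% → €0.00
Ski goggles €145.19: sporting goods, buyer-exempt → 0% → €0.00
Yoga mat €49.27: sporting goods, buyer-exempt → 0% → €0.00
LED flashlight €10.47: all other goods → 7.25% → €0.76
Total tax = €0.25 + €0.76 = €1.01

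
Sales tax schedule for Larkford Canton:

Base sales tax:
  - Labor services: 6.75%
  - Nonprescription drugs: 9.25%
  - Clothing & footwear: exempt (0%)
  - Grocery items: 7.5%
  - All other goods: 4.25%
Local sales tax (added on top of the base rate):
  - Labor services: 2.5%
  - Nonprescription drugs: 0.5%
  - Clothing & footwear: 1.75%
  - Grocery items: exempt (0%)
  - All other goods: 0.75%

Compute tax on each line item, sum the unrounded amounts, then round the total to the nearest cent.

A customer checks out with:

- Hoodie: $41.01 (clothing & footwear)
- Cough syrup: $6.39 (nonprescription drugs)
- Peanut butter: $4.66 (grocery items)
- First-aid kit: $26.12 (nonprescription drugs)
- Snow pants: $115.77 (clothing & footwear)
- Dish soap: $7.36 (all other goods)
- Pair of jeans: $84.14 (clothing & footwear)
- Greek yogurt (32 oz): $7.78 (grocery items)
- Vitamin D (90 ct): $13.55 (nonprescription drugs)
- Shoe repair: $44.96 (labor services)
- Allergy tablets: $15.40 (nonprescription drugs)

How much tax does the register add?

$15.67

Hoodie $41.01: clothing & footwear → 0% + 1.75% local = 1.75% → $0.717675
Cough syrup $6.39: nonprescription drugs → 9.25% + 0.5% local = 9.75% → $0.623025
Peanut butter $4.66: grocery items → 7.5% + 0% local = 7.5% → $0.3495
First-aid kit $26.12: nonprescription drugs → 9.25% + 0.5% local = 9.75% → $2.5467
Snow pants $115.77: clothing & footwear → 0% + 1.75% local = 1.75% → $2.025975
Dish soap $7.36: all other goods → 4.25% + 0.75% local = 5% → $0.368
Pair of jeans $84.14: clothing & footwear → 0% + 1.75% local = 1.75% → $1.47245
Greek yogurt (32 oz) $7.78: grocery items → 7.5% + 0% local = 7.5% → $0.5835
Vitamin D (90 ct) $13.55: nonprescription drugs → 9.25% + 0.5% local = 9.75% → $1.321125
Shoe repair $44.96: labor services → 6.75% + 2.5% local = 9.25% → $4.1588
Allergy tablets $15.40: nonprescription drugs → 9.25% + 0.5% local = 9.75% → $1.5015
Unrounded tax sum = $15.66825 → $15.67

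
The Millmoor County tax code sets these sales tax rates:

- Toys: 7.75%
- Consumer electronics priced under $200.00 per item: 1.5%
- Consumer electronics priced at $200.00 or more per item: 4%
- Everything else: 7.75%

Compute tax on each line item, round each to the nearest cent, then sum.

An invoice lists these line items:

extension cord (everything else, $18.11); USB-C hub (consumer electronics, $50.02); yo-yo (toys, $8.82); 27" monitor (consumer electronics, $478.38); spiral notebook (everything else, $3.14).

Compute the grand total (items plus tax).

Extension cord $18.11: everything else → 7.75% → $1.40
USB-C hub $50.02: consumer electronics, under $200.00 → 1.5% → $0.75
Yo-yo $8.82: toys → 7.75% → $0.68
27" monitor $478.38: consumer electronics, $200.00 or more → 4% → $19.14
Spiral notebook $3.14: everything else → 7.75% → $0.24
Subtotal = $558.47; tax = $22.21; total due = $580.68

$580.68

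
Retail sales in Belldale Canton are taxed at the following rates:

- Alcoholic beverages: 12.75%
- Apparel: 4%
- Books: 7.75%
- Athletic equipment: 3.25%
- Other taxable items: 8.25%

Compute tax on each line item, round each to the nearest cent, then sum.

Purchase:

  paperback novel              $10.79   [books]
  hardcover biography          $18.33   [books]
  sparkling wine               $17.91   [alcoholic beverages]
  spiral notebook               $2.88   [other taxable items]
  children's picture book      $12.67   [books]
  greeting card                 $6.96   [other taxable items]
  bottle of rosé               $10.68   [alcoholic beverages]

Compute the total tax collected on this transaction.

Paperback novel $10.79: books → 7.75% → $0.84
Hardcover biography $18.33: books → 7.75% → $1.42
Sparkling wine $17.91: alcoholic beverages → 12.75% → $2.28
Spiral notebook $2.88: other taxable items → 8.25% → $0.24
Children's picture book $12.67: books → 7.75% → $0.98
Greeting card $6.96: other taxable items → 8.25% → $0.57
Bottle of rosé $10.68: alcoholic beverages → 12.75% → $1.36
Total tax = $0.84 + $1.42 + $2.28 + $0.24 + $0.98 + $0.57 + $1.36 = $7.69

$7.69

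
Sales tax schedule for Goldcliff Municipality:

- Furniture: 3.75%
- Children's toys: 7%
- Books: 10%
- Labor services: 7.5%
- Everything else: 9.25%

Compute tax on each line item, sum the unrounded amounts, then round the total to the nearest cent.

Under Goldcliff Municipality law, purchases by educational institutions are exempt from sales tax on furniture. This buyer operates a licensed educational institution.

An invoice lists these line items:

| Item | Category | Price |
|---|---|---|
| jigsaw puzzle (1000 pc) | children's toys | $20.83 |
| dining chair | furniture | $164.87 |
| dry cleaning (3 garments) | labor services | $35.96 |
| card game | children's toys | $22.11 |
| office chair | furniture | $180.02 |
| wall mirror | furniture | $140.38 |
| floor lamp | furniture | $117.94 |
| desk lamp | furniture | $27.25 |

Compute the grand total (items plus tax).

$715.06

Jigsaw puzzle (1000 pc) $20.83: children's toys → 7% → $1.4581
Dining chair $164.87: furniture, buyer-exempt → 0% → $0.00
Dry cleaning (3 garments) $35.96: labor services → 7.5% → $2.697
Card game $22.11: children's toys → 7% → $1.5477
Office chair $180.02: furniture, buyer-exempt → 0% → $0.00
Wall mirror $140.38: furniture, buyer-exempt → 0% → $0.00
Floor lamp $117.94: furniture, buyer-exempt → 0% → $0.00
Desk lamp $27.25: furniture, buyer-exempt → 0% → $0.00
Subtotal = $709.36; unrounded tax = $5.7028 → $5.70; total due = $715.06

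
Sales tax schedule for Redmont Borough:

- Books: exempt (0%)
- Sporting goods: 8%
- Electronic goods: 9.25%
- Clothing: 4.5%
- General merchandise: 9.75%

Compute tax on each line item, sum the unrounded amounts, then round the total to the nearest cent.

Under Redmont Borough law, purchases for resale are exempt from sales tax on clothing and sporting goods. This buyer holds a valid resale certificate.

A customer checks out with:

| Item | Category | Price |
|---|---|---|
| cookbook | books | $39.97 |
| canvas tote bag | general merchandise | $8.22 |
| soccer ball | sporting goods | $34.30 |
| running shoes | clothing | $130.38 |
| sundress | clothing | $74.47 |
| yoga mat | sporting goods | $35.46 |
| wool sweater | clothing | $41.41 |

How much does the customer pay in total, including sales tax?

$365.01

Cookbook $39.97: books → 0% → $0.00
Canvas tote bag $8.22: general merchandise → 9.75% → $0.80145
Soccer ball $34.30: sporting goods, buyer-exempt → 0% → $0.00
Running shoes $130.38: clothing, buyer-exempt → 0% → $0.00
Sundress $74.47: clothing, buyer-exempt → 0% → $0.00
Yoga mat $35.46: sporting goods, buyer-exempt → 0% → $0.00
Wool sweater $41.41: clothing, buyer-exempt → 0% → $0.00
Subtotal = $364.21; unrounded tax = $0.80145 → $0.80; total due = $365.01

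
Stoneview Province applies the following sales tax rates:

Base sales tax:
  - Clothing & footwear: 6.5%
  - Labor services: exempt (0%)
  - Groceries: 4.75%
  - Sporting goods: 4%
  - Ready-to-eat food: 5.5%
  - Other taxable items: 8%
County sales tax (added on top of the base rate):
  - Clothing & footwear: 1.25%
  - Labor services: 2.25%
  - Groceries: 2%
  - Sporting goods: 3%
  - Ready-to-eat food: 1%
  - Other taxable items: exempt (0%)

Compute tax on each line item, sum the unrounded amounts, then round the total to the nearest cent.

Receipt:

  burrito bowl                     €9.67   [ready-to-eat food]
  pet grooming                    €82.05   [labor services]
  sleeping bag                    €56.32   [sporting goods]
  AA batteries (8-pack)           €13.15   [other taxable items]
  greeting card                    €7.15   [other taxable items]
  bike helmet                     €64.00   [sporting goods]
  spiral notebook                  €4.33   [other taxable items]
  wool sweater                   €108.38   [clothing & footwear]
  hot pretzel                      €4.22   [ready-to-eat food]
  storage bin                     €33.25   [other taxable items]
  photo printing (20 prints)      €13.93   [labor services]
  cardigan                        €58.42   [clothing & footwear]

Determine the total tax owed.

Burrito bowl €9.67: ready-to-eat food → 5.5% + 1% county = 6.5% → €0.62855
Pet grooming €82.05: labor services → 0% + 2.25% county = 2.25% → €1.846125
Sleeping bag €56.32: sporting goods → 4% + 3% county = 7% → €3.9424
AA batteries (8-pack) €13.15: other taxable items → 8% + 0% county = 8% → €1.052
Greeting card €7.15: other taxable items → 8% + 0% county = 8% → €0.572
Bike helmet €64.00: sporting goods → 4% + 3% county = 7% → €4.48
Spiral notebook €4.33: other taxable items → 8% + 0% county = 8% → €0.3464
Wool sweater €108.38: clothing & footwear → 6.5% + 1.25% county = 7.75% → €8.39945
Hot pretzel €4.22: ready-to-eat food → 5.5% + 1% county = 6.5% → €0.2743
Storage bin €33.25: other taxable items → 8% + 0% county = 8% → €2.66
Photo printing (20 prints) €13.93: labor services → 0% + 2.25% county = 2.25% → €0.313425
Cardigan €58.42: clothing & footwear → 6.5% + 1.25% county = 7.75% → €4.52755
Unrounded tax sum = €29.0422 → €29.04

€29.04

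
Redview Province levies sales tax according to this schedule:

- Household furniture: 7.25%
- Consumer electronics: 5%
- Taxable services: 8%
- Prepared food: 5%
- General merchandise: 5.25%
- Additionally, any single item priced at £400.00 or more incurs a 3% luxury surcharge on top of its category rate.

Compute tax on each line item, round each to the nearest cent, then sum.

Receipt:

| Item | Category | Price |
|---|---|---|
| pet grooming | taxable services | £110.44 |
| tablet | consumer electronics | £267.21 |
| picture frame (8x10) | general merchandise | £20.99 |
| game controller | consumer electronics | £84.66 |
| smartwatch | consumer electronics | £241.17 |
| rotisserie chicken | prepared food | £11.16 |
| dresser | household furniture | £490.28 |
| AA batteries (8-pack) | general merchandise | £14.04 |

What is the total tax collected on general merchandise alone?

£1.84

Picture frame (8x10) £20.99: general merchandise → 5.25% → £1.10
AA batteries (8-pack) £14.04: general merchandise → 5.25% → £0.74
Tax on general merchandise = £1.10 + £0.74 = £1.84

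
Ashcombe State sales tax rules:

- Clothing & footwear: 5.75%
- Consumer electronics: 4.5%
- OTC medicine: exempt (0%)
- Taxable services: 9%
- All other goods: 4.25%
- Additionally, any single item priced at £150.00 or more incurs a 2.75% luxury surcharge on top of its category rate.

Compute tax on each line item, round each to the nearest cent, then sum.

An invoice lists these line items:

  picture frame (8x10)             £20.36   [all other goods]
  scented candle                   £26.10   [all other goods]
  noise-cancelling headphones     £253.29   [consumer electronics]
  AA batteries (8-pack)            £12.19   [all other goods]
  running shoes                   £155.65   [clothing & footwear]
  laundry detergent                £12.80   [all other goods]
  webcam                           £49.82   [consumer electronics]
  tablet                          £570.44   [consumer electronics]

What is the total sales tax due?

Picture frame (8x10) £20.36: all other goods → 4.25% → £0.87
Scented candle £26.10: all other goods → 4.25% → £1.11
Noise-cancelling headphones £253.29: consumer electronics → 4.5% + 2.75% surcharge = 7.25% → £18.36
AA batteries (8-pack) £12.19: all other goods → 4.25% → £0.52
Running shoes £155.65: clothing & footwear → 5.75% + 2.75% surcharge = 8.5% → £13.23
Laundry detergent £12.80: all other goods → 4.25% → £0.54
Webcam £49.82: consumer electronics → 4.5% → £2.24
Tablet £570.44: consumer electronics → 4.5% + 2.75% surcharge = 7.25% → £41.36
Total tax = £0.87 + £1.11 + £18.36 + £0.52 + £13.23 + £0.54 + £2.24 + £41.36 = £78.23

£78.23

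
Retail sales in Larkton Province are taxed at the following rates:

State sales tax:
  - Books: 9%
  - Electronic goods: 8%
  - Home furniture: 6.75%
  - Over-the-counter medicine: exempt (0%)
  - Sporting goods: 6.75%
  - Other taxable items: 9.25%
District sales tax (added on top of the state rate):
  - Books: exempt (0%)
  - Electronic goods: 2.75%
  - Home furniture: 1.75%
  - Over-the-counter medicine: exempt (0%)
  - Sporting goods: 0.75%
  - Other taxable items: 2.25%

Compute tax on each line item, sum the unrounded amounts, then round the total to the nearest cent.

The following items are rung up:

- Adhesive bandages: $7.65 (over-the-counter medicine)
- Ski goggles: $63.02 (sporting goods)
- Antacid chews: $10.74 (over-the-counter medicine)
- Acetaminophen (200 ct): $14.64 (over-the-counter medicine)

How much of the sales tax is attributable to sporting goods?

Ski goggles $63.02: sporting goods → 6.75% + 0.75% district = 7.5% → $4.7265
Tax on sporting goods: unrounded sum = $4.7265 → $4.73

$4.73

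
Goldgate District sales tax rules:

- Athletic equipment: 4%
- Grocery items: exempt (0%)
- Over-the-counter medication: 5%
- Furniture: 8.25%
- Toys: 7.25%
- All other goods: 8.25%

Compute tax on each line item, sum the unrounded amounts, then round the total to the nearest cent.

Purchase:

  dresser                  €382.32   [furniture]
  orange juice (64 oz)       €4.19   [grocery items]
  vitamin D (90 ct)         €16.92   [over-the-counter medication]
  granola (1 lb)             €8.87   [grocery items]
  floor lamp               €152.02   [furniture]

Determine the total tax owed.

Dresser €382.32: furniture → 8.25% → €31.5414
Orange juice (64 oz) €4.19: grocery items → 0% → €0.00
Vitamin D (90 ct) €16.92: over-the-counter medication → 5% → €0.846
Granola (1 lb) €8.87: grocery items → 0% → €0.00
Floor lamp €152.02: furniture → 8.25% → €12.54165
Unrounded tax sum = €44.92905 → €44.93

€44.93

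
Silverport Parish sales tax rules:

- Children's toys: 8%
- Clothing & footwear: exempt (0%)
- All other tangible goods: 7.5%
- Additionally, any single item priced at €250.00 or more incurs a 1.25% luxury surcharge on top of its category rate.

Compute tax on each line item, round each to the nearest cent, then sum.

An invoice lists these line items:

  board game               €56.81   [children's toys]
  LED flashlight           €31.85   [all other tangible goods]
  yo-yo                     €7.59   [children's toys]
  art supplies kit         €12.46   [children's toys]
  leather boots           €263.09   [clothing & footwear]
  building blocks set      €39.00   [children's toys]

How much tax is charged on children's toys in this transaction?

Board game €56.81: children's toys → 8% → €4.54
Yo-yo €7.59: children's toys → 8% → €0.61
Art supplies kit €12.46: children's toys → 8% → €1.00
Building blocks set €39.00: children's toys → 8% → €3.12
Tax on children's toys = €4.54 + €0.61 + €1.00 + €3.12 = €9.27

€9.27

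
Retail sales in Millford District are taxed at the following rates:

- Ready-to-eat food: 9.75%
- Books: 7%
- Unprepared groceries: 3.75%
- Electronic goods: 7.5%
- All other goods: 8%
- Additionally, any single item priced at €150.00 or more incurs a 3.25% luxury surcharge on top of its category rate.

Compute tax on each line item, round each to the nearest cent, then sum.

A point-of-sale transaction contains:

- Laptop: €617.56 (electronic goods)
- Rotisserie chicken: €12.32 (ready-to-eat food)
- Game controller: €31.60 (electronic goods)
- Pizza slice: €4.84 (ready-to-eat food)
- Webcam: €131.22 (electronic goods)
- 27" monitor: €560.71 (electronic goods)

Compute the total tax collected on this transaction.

€140.55

Laptop €617.56: electronic goods → 7.5% + 3.25% surcharge = 10.75% → €66.39
Rotisserie chicken €12.32: ready-to-eat food → 9.75% → €1.20
Game controller €31.60: electronic goods → 7.5% → €2.37
Pizza slice €4.84: ready-to-eat food → 9.75% → €0.47
Webcam €131.22: electronic goods → 7.5% → €9.84
27" monitor €560.71: electronic goods → 7.5% + 3.25% surcharge = 10.75% → €60.28
Total tax = €66.39 + €1.20 + €2.37 + €0.47 + €9.84 + €60.28 = €140.55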